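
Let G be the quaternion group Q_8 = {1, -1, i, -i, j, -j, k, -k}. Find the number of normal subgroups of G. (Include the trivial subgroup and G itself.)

6

G has 6 subgroups. Checking conjugation-invariance by order — order 1: 1/1 normal; order 2: 1/1 normal; order 4: 3/3 normal; order 8: 1/1 normal.
Total normal subgroups: 6.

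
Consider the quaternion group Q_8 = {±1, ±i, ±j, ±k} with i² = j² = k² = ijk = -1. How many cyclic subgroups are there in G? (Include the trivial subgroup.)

Each element a generates a cyclic subgroup ⟨a⟩; distinct elements may generate the same one (a cyclic group of order d has φ(d) generators).
Cyclic subgroups by order — order 1: 1; order 2: 1; order 4: 3.
Total: 5.

5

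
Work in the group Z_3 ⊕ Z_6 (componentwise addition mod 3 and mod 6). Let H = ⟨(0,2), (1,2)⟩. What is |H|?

9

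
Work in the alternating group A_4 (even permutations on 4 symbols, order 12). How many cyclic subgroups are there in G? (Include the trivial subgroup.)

8

Each element a generates a cyclic subgroup ⟨a⟩; distinct elements may generate the same one (a cyclic group of order d has φ(d) generators).
Cyclic subgroups by order — order 1: 1; order 2: 3; order 3: 4.
Total: 8.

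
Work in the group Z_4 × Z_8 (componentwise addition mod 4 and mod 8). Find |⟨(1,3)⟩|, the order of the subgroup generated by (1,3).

8

The order of (1,3) in Z_4 × Z_8 is lcm(ord(1) in Z_4, ord(3) in Z_8).
ord(1) = 4 and ord(3) = 8, so |⟨(1,3)⟩| = lcm(4, 8) = 8.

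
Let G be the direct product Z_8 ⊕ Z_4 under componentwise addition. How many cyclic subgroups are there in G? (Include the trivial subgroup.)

14

Each element a generates a cyclic subgroup ⟨a⟩; distinct elements may generate the same one (a cyclic group of order d has φ(d) generators).
Cyclic subgroups by order — order 1: 1; order 2: 3; order 4: 6; order 8: 4.
Total: 14.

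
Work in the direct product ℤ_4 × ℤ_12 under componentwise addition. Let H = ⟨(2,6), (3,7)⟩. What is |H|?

12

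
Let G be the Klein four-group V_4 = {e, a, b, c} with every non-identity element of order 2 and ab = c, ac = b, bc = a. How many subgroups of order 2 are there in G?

3

|G| = 4 and 2 | 4, so subgroups of order 2 are possible by Lagrange.
The subgroups of order 2 are: {e, a}; {e, b}; {e, c}.
So G has 3 subgroups of order 2.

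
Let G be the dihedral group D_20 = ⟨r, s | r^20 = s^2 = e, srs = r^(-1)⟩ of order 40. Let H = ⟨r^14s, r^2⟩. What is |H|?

20

|⟨r^14s⟩| = 2 and |⟨r^2⟩| = 10, so |H| is a multiple of lcm(2, 10) = 10 and divides |G| = 40.
Closing under the operation: H = {e, r^2, r^4, r^6, r^8, r^10, r^12, r^14, r^16, r^18, s, r^2s, r^4s, r^6s, r^8s, r^10s, r^12s, r^14s, r^16s, r^18s}, so |H| = 20.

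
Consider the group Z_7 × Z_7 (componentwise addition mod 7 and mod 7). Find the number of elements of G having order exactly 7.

48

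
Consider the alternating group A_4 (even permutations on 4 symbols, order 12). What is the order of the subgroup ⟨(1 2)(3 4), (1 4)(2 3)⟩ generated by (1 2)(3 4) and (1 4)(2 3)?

4

|⟨(1 2)(3 4)⟩| = 2 and |⟨(1 4)(2 3)⟩| = 2, so |H| is a multiple of lcm(2, 2) = 2 and divides |G| = 12.
Closing under the operation: H = {e, (1 2)(3 4), (1 3)(2 4), (1 4)(2 3)}, so |H| = 4.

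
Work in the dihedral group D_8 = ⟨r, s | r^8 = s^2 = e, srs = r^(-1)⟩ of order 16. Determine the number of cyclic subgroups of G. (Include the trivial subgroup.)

12

Each element a generates a cyclic subgroup ⟨a⟩; distinct elements may generate the same one (a cyclic group of order d has φ(d) generators).
Cyclic subgroups by order — order 1: 1; order 2: 9; order 4: 1; order 8: 1.
Total: 12.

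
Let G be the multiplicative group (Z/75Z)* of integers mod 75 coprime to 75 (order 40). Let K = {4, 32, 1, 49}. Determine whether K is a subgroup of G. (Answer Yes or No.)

No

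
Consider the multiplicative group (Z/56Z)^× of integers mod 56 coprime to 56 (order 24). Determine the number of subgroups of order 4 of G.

7

|G| = 24 and 4 | 24, so subgroups of order 4 are possible by Lagrange.
The subgroups of order 4 are: {1, 13, 15, 27}; {1, 13, 29, 41}; {1, 13, 43, 55}; {1, 15, 29, 43}; … (7 in all).
So G has 7 subgroups of order 4.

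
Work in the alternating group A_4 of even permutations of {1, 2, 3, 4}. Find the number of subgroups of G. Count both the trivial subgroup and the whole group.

10

|G| = 12, so by Lagrange every subgroup order divides 12. Divisors: 1, 2, 3, 4, 6, 12.
Subgroups by order — order 1: 1; order 2: 3; order 3: 4; order 4: 1; order 6: 0; order 12: 1.
Total: 1 + 3 + 4 + 1 + 0 + 1 = 10.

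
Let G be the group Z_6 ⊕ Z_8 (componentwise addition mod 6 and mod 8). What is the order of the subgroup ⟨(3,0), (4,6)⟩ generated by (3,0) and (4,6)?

|⟨(3,0)⟩| = 2 and |⟨(4,6)⟩| = 12, so |H| is a multiple of lcm(2, 12) = 12 and divides |G| = 48.
Closing under the operation: H = {(0,0), (0,2), (0,4), (0,6), (1,0), (1,2), (1,4), (1,6), (2,0), (2,2), (2,4), (2,6), (3,0), (3,2), (3,4), (3,6), (4,0), (4,2), (4,4), (4,6), (5,0), (5,2), (5,4), (5,6)}, so |H| = 24.

24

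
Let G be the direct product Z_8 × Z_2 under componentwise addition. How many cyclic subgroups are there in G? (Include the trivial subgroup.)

8

A cyclic subgroup of order d is generated by each of its φ(d) elements of order d, so the cyclic subgroups of order d number (#elements of order d)/φ(d).
Cyclic subgroups by order — order 1: 1; order 2: 3; order 4: 2; order 8: 2.
Total: 8.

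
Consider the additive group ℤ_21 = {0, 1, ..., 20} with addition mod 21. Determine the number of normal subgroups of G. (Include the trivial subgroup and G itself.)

4

G is abelian, so every subgroup is normal.
G has 4 subgroups in total, hence 4 normal subgroups.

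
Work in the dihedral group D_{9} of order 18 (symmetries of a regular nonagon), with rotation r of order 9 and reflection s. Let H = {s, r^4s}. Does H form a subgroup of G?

No

The identity e ∉ H, so H is not a subgroup.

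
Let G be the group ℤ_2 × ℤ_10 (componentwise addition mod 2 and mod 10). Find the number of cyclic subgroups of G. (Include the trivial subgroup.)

Each element a generates a cyclic subgroup ⟨a⟩; distinct elements may generate the same one (a cyclic group of order d has φ(d) generators).
Cyclic subgroups by order — order 1: 1; order 2: 3; order 5: 1; order 10: 3.
Total: 8.

8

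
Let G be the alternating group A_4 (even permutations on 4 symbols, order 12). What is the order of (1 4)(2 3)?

Computing powers of (1 4)(2 3): the smallest k with ((1 4)(2 3))^k = e is k = 2.

2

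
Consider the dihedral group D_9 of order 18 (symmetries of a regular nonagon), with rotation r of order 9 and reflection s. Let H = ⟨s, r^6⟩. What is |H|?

6

|⟨s⟩| = 2 and |⟨r^6⟩| = 3, so |H| is a multiple of lcm(2, 3) = 6 and divides |G| = 18.
Closing under the operation: H = {e, r^3, r^6, s, r^3s, r^6s}, so |H| = 6.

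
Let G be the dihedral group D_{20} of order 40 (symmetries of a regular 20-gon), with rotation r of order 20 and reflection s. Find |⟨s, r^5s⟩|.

8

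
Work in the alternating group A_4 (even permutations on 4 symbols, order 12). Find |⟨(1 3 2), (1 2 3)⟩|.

3

|⟨(1 3 2)⟩| = 3 and |⟨(1 2 3)⟩| = 3, so |H| is a multiple of lcm(3, 3) = 3 and divides |G| = 12.
Closing under the operation: H = {e, (1 2 3), (1 3 2)}, so |H| = 3.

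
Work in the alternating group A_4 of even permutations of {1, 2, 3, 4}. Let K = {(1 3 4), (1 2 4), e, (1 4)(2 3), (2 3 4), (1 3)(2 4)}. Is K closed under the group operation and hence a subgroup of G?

No

(1 3 4) ∈ K but its inverse (1 4 3) ∉ K, so K is not a subgroup.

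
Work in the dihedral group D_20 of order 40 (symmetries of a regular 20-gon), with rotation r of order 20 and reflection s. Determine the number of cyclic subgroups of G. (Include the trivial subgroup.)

A cyclic subgroup of order d is generated by each of its φ(d) elements of order d, so the cyclic subgroups of order d number (#elements of order d)/φ(d).
Cyclic subgroups by order — order 1: 1; order 2: 21; order 4: 1; order 5: 1; order 10: 1; order 20: 1.
Total: 26.

26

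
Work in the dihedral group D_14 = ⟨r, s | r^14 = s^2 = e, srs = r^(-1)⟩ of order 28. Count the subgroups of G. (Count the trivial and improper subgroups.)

28

|G| = 28, so by Lagrange every subgroup order divides 28. Divisors: 1, 2, 4, 7, 14, 28.
Subgroups by order — order 1: 1; order 2: 15; order 4: 7; order 7: 1; order 14: 3; order 28: 1.
Total: 1 + 15 + 7 + 1 + 3 + 1 = 28.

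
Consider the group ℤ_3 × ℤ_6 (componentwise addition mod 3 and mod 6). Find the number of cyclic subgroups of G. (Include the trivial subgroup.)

A cyclic subgroup of order d is generated by each of its φ(d) elements of order d, so the cyclic subgroups of order d number (#elements of order d)/φ(d).
Cyclic subgroups by order — order 1: 1; order 2: 1; order 3: 4; order 6: 4.
Total: 10.

10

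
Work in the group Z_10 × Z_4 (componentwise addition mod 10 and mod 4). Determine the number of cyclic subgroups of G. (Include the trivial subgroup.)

Each element a generates a cyclic subgroup ⟨a⟩; distinct elements may generate the same one (a cyclic group of order d has φ(d) generators).
Cyclic subgroups by order — order 1: 1; order 2: 3; order 4: 2; order 5: 1; order 10: 3; order 20: 2.
Total: 12.

12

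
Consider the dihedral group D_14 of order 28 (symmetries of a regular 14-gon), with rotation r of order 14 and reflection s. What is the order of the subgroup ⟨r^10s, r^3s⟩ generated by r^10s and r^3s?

|⟨r^10s⟩| = 2 and |⟨r^3s⟩| = 2, so |H| is a multiple of lcm(2, 2) = 2 and divides |G| = 28.
Closing under the operation: H = {e, r^7, r^3s, r^10s}, so |H| = 4.

4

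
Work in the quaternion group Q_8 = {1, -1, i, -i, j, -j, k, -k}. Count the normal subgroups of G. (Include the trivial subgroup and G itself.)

6

G has 6 subgroups. Checking conjugation-invariance by order — order 1: 1/1 normal; order 2: 1/1 normal; order 4: 3/3 normal; order 8: 1/1 normal.
Total normal subgroups: 6.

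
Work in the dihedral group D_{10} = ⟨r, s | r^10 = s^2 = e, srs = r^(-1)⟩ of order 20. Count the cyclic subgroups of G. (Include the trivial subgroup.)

Each element a generates a cyclic subgroup ⟨a⟩; distinct elements may generate the same one (a cyclic group of order d has φ(d) generators).
Cyclic subgroups by order — order 1: 1; order 2: 11; order 5: 1; order 10: 1.
Total: 14.

14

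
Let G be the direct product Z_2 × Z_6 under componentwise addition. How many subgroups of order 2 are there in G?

|G| = 12 and 2 | 12, so subgroups of order 2 are possible by Lagrange.
The subgroups of order 2 are: {(0,0), (0,3)}; {(0,0), (1,0)}; {(0,0), (1,3)}.
So G has 3 subgroups of order 2.

3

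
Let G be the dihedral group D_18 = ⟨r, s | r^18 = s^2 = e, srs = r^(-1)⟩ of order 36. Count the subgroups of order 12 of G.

|G| = 36 and 12 | 36, so subgroups of order 12 are possible by Lagrange.
The subgroups of order 12 are: {e, r^3, r^6, r^9, r^12, r^15, rs, r^4s, r^7s, r^10s, r^13s, r^16s}; {e, r^3, r^6, r^9, r^12, r^15, r^2s, r^5s, r^8s, r^11s, r^14s, r^17s}; {e, r^3, r^6, r^9, r^12, r^15, s, r^3s, r^6s, r^9s, r^12s, r^15s}.
So G has 3 subgroups of order 12.

3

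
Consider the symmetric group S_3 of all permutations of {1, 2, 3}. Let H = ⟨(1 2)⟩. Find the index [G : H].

3

|⟨(1 2)⟩| = 2 and |G| = 6.
By Lagrange, [G : H] = |G|/|H| = 6/2 = 3.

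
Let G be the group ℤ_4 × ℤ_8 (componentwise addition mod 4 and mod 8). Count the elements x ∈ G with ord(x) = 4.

An element (a,b) has order lcm(ord(a), ord(b)); count pairs with lcm equal to 4.
Enumerating gives 12 such elements.

12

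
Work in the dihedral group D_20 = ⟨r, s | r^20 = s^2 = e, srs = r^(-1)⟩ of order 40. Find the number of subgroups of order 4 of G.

|G| = 40 and 4 | 40, so subgroups of order 4 are possible by Lagrange.
The subgroups of order 4 are: {e, r^10, s, r^10s}; {e, r^10, rs, r^11s}; {e, r^10, r^2s, r^12s}; {e, r^10, r^3s, r^13s}; … (11 in all).
So G has 11 subgroups of order 4.

11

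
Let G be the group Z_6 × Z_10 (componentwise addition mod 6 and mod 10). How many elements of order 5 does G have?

4

An element (a,b) has order lcm(ord(a), ord(b)); count pairs with lcm equal to 5.
Enumerating gives 4 such elements.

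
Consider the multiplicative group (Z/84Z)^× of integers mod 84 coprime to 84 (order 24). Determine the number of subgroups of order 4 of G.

7

|G| = 24 and 4 | 24, so subgroups of order 4 are possible by Lagrange.
The subgroups of order 4 are: {1, 13, 29, 41}; {1, 13, 43, 55}; {1, 13, 71, 83}; {1, 29, 43, 71}; … (7 in all).
So G has 7 subgroups of order 4.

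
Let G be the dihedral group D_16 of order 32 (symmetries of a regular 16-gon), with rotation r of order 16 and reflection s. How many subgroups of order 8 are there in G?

5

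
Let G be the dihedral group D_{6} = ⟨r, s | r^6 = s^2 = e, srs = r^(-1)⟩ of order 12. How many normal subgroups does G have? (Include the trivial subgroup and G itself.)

7

G has 16 subgroups. Checking conjugation-invariance by order — order 1: 1/1 normal; order 2: 1/7 normal; order 3: 1/1 normal; order 4: 0/3 normal; order 6: 3/3 normal; order 12: 1/1 normal.
Total normal subgroups: 7.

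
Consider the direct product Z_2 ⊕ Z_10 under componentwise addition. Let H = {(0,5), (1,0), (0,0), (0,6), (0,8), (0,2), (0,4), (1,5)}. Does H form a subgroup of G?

|H| = 8 does not divide |G| = 20, so by Lagrange H is not a subgroup.

No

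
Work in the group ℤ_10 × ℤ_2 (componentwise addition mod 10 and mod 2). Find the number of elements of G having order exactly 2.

3

An element (a,b) has order lcm(ord(a), ord(b)); count pairs with lcm equal to 2.
Enumerating gives 3 such elements.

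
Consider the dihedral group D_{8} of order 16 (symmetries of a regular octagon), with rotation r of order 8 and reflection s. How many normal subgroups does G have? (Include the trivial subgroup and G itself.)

7

G has 19 subgroups. Checking conjugation-invariance by order — order 1: 1/1 normal; order 2: 1/9 normal; order 4: 1/5 normal; order 8: 3/3 normal; order 16: 1/1 normal.
Total normal subgroups: 7.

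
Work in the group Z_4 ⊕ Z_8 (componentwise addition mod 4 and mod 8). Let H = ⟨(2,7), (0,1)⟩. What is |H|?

16

|⟨(2,7)⟩| = 8 and |⟨(0,1)⟩| = 8, so |H| is a multiple of lcm(8, 8) = 8 and divides |G| = 32.
Closing under the operation: H = {(0,0), (0,1), (0,2), (0,3), (0,4), (0,5), (0,6), (0,7), (2,0), (2,1), (2,2), (2,3), (2,4), (2,5), (2,6), (2,7)}, so |H| = 16.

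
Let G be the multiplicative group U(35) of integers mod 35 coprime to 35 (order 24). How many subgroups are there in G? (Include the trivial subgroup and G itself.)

|G| = 24, so by Lagrange every subgroup order divides 24. Divisors: 1, 2, 3, 4, 6, 8, 12, 24.
Subgroups by order — order 1: 1; order 2: 3; order 3: 1; order 4: 3; order 6: 3; order 8: 1; order 12: 3; order 24: 1.
Total: 1 + 3 + 1 + 3 + 3 + 1 + 3 + 1 = 16.

16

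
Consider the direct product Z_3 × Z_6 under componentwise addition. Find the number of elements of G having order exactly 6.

8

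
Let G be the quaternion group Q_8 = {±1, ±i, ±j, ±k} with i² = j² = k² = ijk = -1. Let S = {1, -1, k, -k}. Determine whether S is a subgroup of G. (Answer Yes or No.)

|S| = 4 divides |G| = 8, consistent with Lagrange.
S contains the identity, every element's inverse is in S, and S is closed under ·: it is a subgroup.
In fact S = ⟨-k⟩.

Yes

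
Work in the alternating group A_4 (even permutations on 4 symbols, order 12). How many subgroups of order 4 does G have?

|G| = 12 and 4 | 12, so subgroups of order 4 are possible by Lagrange.
The subgroups of order 4 are: {e, (1 2)(3 4), (1 3)(2 4), (1 4)(2 3)}.
So G has 1 subgroup of order 4.

1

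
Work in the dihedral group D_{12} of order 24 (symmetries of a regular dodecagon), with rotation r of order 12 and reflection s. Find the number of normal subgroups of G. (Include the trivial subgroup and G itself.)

9

G has 34 subgroups. Checking conjugation-invariance by order — order 1: 1/1 normal; order 2: 1/13 normal; order 3: 1/1 normal; order 4: 1/7 normal; order 6: 1/5 normal; order 8: 0/3 normal; order 12: 3/3 normal; order 24: 1/1 normal.
Total normal subgroups: 9.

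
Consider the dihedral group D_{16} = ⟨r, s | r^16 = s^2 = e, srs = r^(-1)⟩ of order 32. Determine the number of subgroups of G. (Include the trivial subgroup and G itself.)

|G| = 32, so by Lagrange every subgroup order divides 32. Divisors: 1, 2, 4, 8, 16, 32.
Subgroups by order — order 1: 1; order 2: 17; order 4: 9; order 8: 5; order 16: 3; order 32: 1.
Total: 1 + 17 + 9 + 5 + 3 + 1 = 36.

36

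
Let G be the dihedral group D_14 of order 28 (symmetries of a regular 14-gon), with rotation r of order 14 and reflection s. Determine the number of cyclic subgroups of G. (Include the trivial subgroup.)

Group the elements of G by the cyclic subgroup they generate; each cyclic subgroup of order d accounts for φ(d) elements.
Cyclic subgroups by order — order 1: 1; order 2: 15; order 7: 1; order 14: 1.
Total: 18.

18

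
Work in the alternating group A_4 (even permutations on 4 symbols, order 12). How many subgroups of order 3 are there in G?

4

|G| = 12 and 3 | 12, so subgroups of order 3 are possible by Lagrange.
The subgroups of order 3 are: {e, (1 2 3), (1 3 2)}; {e, (1 2 4), (1 4 2)}; {e, (1 3 4), (1 4 3)}; {e, (2 3 4), (2 4 3)}.
So G has 4 subgroups of order 3.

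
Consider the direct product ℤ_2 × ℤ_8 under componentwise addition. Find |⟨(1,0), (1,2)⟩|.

8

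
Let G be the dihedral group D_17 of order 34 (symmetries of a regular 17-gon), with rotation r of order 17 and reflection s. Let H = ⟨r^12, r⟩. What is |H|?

17

|⟨r^12⟩| = 17 and |⟨r⟩| = 17, so |H| is a multiple of lcm(17, 17) = 17 and divides |G| = 34.
Closing under the operation: H = {e, r, r^2, r^3, r^4, r^5, r^6, r^7, r^8, r^9, r^10, r^11, r^12, r^13, r^14, r^15, r^16}, so |H| = 17.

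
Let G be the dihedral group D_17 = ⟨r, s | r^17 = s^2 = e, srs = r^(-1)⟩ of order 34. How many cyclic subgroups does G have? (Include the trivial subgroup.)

19

Each element a generates a cyclic subgroup ⟨a⟩; distinct elements may generate the same one (a cyclic group of order d has φ(d) generators).
Cyclic subgroups by order — order 1: 1; order 2: 17; order 17: 1.
Total: 19.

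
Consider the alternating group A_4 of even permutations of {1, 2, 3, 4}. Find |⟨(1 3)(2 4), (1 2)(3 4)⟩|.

|⟨(1 3)(2 4)⟩| = 2 and |⟨(1 2)(3 4)⟩| = 2, so |H| is a multiple of lcm(2, 2) = 2 and divides |G| = 12.
Closing under the operation: H = {e, (1 2)(3 4), (1 3)(2 4), (1 4)(2 3)}, so |H| = 4.

4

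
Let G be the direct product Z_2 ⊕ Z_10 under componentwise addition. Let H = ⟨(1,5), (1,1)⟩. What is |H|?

10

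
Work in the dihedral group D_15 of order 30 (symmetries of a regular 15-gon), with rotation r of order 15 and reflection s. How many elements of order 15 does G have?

8

The elements of order 15 are: r, r^2, r^4, r^7, r^8, r^11, r^13, r^14.
That's 8.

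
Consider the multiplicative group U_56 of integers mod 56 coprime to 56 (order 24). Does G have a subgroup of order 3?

3 | 24. A subgroup of order 3 is {1, 9, 25}.

Yes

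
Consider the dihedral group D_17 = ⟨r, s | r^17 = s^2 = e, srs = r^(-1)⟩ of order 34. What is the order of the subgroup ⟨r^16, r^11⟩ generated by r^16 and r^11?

|⟨r^16⟩| = 17 and |⟨r^11⟩| = 17, so |H| is a multiple of lcm(17, 17) = 17 and divides |G| = 34.
Closing under the operation: H = {e, r, r^2, r^3, r^4, r^5, r^6, r^7, r^8, r^9, r^10, r^11, r^12, r^13, r^14, r^15, r^16}, so |H| = 17.

17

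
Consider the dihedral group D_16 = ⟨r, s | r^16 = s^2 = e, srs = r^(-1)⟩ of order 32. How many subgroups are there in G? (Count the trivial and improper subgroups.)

|G| = 32, so by Lagrange every subgroup order divides 32. Divisors: 1, 2, 4, 8, 16, 32.
Subgroups by order — order 1: 1; order 2: 17; order 4: 9; order 8: 5; order 16: 3; order 32: 1.
Total: 1 + 17 + 9 + 5 + 3 + 1 = 36.

36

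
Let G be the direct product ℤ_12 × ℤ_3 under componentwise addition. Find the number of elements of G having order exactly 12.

An element (a,b) has order lcm(ord(a), ord(b)); count pairs with lcm equal to 12.
Enumerating gives 16 such elements.

16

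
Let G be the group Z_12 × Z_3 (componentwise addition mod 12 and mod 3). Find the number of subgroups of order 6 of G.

4

|G| = 36 and 6 | 36, so subgroups of order 6 are possible by Lagrange.
The subgroups of order 6 are: {(0,0), (0,1), (0,2), (6,0), (6,1), (6,2)}; {(0,0), (2,0), (4,0), (6,0), (8,0), (10,0)}; {(0,0), (2,2), (4,1), (6,0), (8,2), (10,1)}; {(0,0), (2,1), (4,2), (6,0), (8,1), (10,2)}.
So G has 4 subgroups of order 6.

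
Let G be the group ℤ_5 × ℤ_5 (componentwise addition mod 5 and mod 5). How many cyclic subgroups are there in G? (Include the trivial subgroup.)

Each element a generates a cyclic subgroup ⟨a⟩; distinct elements may generate the same one (a cyclic group of order d has φ(d) generators).
Cyclic subgroups by order — order 1: 1; order 5: 6.
Total: 7.

7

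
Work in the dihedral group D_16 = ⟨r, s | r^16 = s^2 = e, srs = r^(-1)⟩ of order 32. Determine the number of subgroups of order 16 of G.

|G| = 32 and 16 | 32, so subgroups of order 16 are possible by Lagrange.
The subgroups of order 16 are: {e, r, r^2, r^3, r^4, r^5, r^6, r^7, r^8, r^9, r^10, r^11, r^12, r^13, r^14, r^15}; {e, r^2, r^4, r^6, r^8, r^10, r^12, r^14, s, r^2s, r^4s, r^6s, r^8s, r^10s, r^12s, r^14s}; {e, r^2, r^4, r^6, r^8, r^10, r^12, r^14, rs, r^3s, r^5s, r^7s, r^9s, r^11s, r^13s, r^15s}.
So G has 3 subgroups of order 16.

3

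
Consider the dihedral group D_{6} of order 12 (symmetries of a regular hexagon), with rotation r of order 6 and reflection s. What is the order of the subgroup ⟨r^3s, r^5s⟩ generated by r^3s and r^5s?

6

|⟨r^3s⟩| = 2 and |⟨r^5s⟩| = 2, so |H| is a multiple of lcm(2, 2) = 2 and divides |G| = 12.
Closing under the operation: H = {e, r^2, r^4, rs, r^3s, r^5s}, so |H| = 6.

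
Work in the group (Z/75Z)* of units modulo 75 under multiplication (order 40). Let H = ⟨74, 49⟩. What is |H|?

|⟨74⟩| = 2 and |⟨49⟩| = 2, so |H| is a multiple of lcm(2, 2) = 2 and divides |G| = 40.
Closing under the operation: H = {1, 26, 49, 74}, so |H| = 4.

4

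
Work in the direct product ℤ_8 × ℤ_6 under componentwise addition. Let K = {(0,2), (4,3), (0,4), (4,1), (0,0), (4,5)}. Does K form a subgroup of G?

Yes

|K| = 6 divides |G| = 48, consistent with Lagrange.
K contains the identity, every element's inverse is in K, and K is closed under +: it is a subgroup.
In fact K = ⟨(4,5)⟩.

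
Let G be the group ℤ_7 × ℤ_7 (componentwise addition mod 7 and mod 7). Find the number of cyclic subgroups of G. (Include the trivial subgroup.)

A cyclic subgroup of order d is generated by each of its φ(d) elements of order d, so the cyclic subgroups of order d number (#elements of order d)/φ(d).
Cyclic subgroups by order — order 1: 1; order 7: 8.
Total: 9.

9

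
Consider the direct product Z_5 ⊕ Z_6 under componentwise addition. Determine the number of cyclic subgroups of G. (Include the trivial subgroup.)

Group the elements of G by the cyclic subgroup they generate; each cyclic subgroup of order d accounts for φ(d) elements.
Cyclic subgroups by order — order 1: 1; order 2: 1; order 3: 1; order 5: 1; order 6: 1; order 10: 1; order 15: 1; order 30: 1.
Total: 8.

8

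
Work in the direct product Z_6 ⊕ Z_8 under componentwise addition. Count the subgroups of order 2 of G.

3

|G| = 48 and 2 | 48, so subgroups of order 2 are possible by Lagrange.
The subgroups of order 2 are: {(0,0), (0,4)}; {(0,0), (3,0)}; {(0,0), (3,4)}.
So G has 3 subgroups of order 2.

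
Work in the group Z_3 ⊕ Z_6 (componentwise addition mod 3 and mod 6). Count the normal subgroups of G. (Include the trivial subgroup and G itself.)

G is abelian, so every subgroup is normal.
G has 12 subgroups in total, hence 12 normal subgroups.

12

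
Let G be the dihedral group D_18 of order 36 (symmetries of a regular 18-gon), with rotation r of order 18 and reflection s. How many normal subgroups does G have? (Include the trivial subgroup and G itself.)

G has 45 subgroups. Checking conjugation-invariance by order — order 1: 1/1 normal; order 2: 1/19 normal; order 3: 1/1 normal; order 4: 0/9 normal; order 6: 1/7 normal; order 9: 1/1 normal; order 12: 0/3 normal; order 18: 3/3 normal; order 36: 1/1 normal.
Total normal subgroups: 9.

9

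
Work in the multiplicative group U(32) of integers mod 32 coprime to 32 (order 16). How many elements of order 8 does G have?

8

The elements of order 8 are: 3, 5, 11, 13, 19, 21, 27, 29.
That's 8.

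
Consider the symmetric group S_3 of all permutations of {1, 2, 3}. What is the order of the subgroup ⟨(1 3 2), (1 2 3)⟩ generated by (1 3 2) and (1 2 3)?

3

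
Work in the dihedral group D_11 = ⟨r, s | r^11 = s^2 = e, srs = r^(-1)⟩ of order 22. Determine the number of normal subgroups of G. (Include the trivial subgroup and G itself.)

3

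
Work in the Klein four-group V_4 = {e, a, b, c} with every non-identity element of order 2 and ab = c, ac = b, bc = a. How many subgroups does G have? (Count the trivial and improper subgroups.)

5

|G| = 4, so by Lagrange every subgroup order divides 4. Divisors: 1, 2, 4.
Subgroups by order — order 1: 1; order 2: 3; order 4: 1.
Total: 1 + 3 + 1 = 5.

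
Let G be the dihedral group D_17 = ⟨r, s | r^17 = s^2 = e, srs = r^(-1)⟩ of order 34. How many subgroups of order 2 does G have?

17

|G| = 34 and 2 | 34, so subgroups of order 2 are possible by Lagrange.
The subgroups of order 2 are: {e, r^10s}; {e, r^11s}; {e, r^12s}; {e, r^13s}; … (17 in all).
So G has 17 subgroups of order 2.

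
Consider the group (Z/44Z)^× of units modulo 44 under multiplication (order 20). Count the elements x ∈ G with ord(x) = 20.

No element of G has order 20 (even though 20 | 20).

0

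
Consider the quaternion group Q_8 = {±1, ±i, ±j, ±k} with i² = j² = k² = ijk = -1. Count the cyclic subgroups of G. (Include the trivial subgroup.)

5

A cyclic subgroup of order d is generated by each of its φ(d) elements of order d, so the cyclic subgroups of order d number (#elements of order d)/φ(d).
Cyclic subgroups by order — order 1: 1; order 2: 1; order 4: 3.
Total: 5.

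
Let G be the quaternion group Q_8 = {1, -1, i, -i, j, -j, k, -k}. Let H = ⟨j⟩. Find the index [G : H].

|⟨j⟩| = 4 and |G| = 8.
By Lagrange, [G : H] = |G|/|H| = 8/4 = 2.

2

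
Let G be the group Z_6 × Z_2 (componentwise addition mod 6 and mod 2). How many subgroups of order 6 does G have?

3

|G| = 12 and 6 | 12, so subgroups of order 6 are possible by Lagrange.
The subgroups of order 6 are: {(0,0), (0,1), (2,0), (2,1), (4,0), (4,1)}; {(0,0), (1,0), (2,0), (3,0), (4,0), (5,0)}; {(0,0), (1,1), (2,0), (3,1), (4,0), (5,1)}.
So G has 3 subgroups of order 6.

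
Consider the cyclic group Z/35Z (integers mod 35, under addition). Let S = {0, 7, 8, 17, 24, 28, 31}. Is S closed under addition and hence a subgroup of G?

17 ∈ S but its inverse 18 ∉ S, so S is not a subgroup.

No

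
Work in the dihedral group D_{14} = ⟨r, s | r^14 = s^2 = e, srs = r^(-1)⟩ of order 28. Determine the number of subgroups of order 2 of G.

15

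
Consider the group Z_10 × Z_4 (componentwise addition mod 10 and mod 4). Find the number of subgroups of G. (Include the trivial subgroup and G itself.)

|G| = 40, so by Lagrange every subgroup order divides 40. Divisors: 1, 2, 4, 5, 8, 10, 20, 40.
Subgroups by order — order 1: 1; order 2: 3; order 4: 3; order 5: 1; order 8: 1; order 10: 3; order 20: 3; order 40: 1.
Total: 1 + 3 + 3 + 1 + 1 + 3 + 3 + 1 = 16.

16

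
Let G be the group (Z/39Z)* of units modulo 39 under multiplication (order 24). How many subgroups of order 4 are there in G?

3

|G| = 24 and 4 | 24, so subgroups of order 4 are possible by Lagrange.
The subgroups of order 4 are: {1, 14, 25, 38}; {1, 25, 31, 34}; {1, 5, 8, 25}.
So G has 3 subgroups of order 4.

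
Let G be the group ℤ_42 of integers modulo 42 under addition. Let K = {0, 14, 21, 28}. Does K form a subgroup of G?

No

|K| = 4 does not divide |G| = 42, so by Lagrange K is not a subgroup.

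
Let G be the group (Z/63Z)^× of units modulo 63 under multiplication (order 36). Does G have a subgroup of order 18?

18 | 36. A subgroup of order 18 is {1, 4, 10, 13, 16, 19, 22, 25, 31, 34, 37, 40, 43, 46, 52, 55, 58, 61}.

Yes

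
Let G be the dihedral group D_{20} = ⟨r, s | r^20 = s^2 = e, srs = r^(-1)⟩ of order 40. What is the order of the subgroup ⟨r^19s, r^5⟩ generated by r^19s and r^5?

|⟨r^19s⟩| = 2 and |⟨r^5⟩| = 4, so |H| is a multiple of lcm(2, 4) = 4 and divides |G| = 40.
Closing under the operation: H = {e, r^5, r^10, r^15, r^4s, r^9s, r^14s, r^19s}, so |H| = 8.

8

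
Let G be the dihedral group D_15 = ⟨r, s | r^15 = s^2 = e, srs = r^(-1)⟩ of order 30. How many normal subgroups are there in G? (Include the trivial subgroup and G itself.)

5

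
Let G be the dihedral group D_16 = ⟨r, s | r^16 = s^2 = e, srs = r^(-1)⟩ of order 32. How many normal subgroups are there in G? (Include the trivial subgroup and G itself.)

G has 36 subgroups. Checking conjugation-invariance by order — order 1: 1/1 normal; order 2: 1/17 normal; order 4: 1/9 normal; order 8: 1/5 normal; order 16: 3/3 normal; order 32: 1/1 normal.
Total normal subgroups: 8.

8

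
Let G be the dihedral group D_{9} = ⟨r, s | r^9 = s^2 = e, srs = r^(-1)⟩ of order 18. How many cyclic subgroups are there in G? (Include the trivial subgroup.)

12

Group the elements of G by the cyclic subgroup they generate; each cyclic subgroup of order d accounts for φ(d) elements.
Cyclic subgroups by order — order 1: 1; order 2: 9; order 3: 1; order 9: 1.
Total: 12.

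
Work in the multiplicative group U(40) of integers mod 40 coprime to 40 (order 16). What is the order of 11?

2

Compute successive powers of 11 mod 40: 11, 1; 11^2 ≡ 1 (mod 40).
So |⟨11⟩| = 2.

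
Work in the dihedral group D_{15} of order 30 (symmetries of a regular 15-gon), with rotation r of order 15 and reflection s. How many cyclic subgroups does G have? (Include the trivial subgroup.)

A cyclic subgroup of order d is generated by each of its φ(d) elements of order d, so the cyclic subgroups of order d number (#elements of order d)/φ(d).
Cyclic subgroups by order — order 1: 1; order 2: 15; order 3: 1; order 5: 1; order 15: 1.
Total: 19.

19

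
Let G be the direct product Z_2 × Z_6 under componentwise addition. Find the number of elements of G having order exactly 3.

2

An element (a,b) has order lcm(ord(a), ord(b)); count pairs with lcm equal to 3.
Enumerating gives 2 such elements.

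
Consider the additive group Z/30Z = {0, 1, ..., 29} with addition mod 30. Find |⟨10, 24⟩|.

|⟨10⟩| = 3 and |⟨24⟩| = 5, so |H| is a multiple of lcm(3, 5) = 15 and divides |G| = 30.
Closing under the operation: H = {0, 2, 4, 6, 8, 10, 12, 14, 16, 18, 20, 22, 24, 26, 28}, so |H| = 15.

15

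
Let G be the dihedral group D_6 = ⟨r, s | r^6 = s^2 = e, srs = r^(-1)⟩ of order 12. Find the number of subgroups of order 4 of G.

3

|G| = 12 and 4 | 12, so subgroups of order 4 are possible by Lagrange.
The subgroups of order 4 are: {e, r^3, r^2s, r^5s}; {e, r^3, s, r^3s}; {e, r^3, rs, r^4s}.
So G has 3 subgroups of order 4.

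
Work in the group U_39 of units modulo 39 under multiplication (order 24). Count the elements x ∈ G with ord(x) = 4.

4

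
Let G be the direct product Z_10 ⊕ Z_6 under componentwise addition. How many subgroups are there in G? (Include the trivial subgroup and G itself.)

|G| = 60, so by Lagrange every subgroup order divides 60. Divisors: 1, 2, 3, 4, 5, 6, 10, 12, 15, 20, 30, 60.
Subgroups by order — order 1: 1; order 2: 3; order 3: 1; order 4: 1; order 5: 1; order 6: 3; order 10: 3; order 12: 1; order 15: 1; order 20: 1; order 30: 3; order 60: 1.
Total: 1 + 3 + 1 + 1 + 1 + 3 + 3 + 1 + 1 + 1 + 3 + 1 = 20.

20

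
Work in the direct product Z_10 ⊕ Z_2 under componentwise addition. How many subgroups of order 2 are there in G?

3

|G| = 20 and 2 | 20, so subgroups of order 2 are possible by Lagrange.
The subgroups of order 2 are: {(0,0), (0,1)}; {(0,0), (5,0)}; {(0,0), (5,1)}.
So G has 3 subgroups of order 2.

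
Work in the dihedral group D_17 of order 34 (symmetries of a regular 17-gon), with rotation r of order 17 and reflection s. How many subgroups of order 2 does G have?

17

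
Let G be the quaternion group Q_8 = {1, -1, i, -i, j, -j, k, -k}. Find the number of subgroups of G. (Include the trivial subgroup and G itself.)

6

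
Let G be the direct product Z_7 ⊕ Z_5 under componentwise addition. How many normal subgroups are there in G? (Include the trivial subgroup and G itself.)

G is abelian, so every subgroup is normal.
G has 4 subgroups in total, hence 4 normal subgroups.

4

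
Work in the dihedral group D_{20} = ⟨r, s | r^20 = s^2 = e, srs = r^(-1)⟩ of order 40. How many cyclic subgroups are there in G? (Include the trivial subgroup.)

26

Each element a generates a cyclic subgroup ⟨a⟩; distinct elements may generate the same one (a cyclic group of order d has φ(d) generators).
Cyclic subgroups by order — order 1: 1; order 2: 21; order 4: 1; order 5: 1; order 10: 1; order 20: 1.
Total: 26.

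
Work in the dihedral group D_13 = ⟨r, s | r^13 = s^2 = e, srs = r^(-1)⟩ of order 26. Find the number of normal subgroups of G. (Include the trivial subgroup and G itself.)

3

G has 16 subgroups. Checking conjugation-invariance by order — order 1: 1/1 normal; order 2: 0/13 normal; order 13: 1/1 normal; order 26: 1/1 normal.
Total normal subgroups: 3.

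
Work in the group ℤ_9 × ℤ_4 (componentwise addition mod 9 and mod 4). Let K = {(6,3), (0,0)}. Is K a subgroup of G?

No

(6,3) ∈ K but its inverse (3,1) ∉ K, so K is not a subgroup.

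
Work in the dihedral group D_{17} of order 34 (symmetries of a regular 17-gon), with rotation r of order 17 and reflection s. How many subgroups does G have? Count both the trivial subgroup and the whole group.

20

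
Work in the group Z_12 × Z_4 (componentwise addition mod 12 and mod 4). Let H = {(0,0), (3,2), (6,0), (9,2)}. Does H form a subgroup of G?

Yes

|H| = 4 divides |G| = 48, consistent with Lagrange.
H contains the identity, every element's inverse is in H, and H is closed under +: it is a subgroup.
In fact H = ⟨(3,2)⟩.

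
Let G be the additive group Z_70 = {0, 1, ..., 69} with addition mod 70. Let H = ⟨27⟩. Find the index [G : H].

1

|⟨27⟩| = 70 and |G| = 70.
By Lagrange, [G : H] = |G|/|H| = 70/70 = 1.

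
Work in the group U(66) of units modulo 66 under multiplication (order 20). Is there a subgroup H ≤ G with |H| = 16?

No

16 does not divide |G| = 20, so by Lagrange no subgroup of order 16 exists.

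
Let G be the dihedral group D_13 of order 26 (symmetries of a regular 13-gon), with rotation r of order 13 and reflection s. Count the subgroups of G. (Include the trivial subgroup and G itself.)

|G| = 26, so by Lagrange every subgroup order divides 26. Divisors: 1, 2, 13, 26.
Subgroups by order — order 1: 1; order 2: 13; order 13: 1; order 26: 1.
Total: 1 + 13 + 1 + 1 = 16.

16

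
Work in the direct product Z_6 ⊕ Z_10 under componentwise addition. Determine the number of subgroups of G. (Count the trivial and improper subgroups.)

20

|G| = 60, so by Lagrange every subgroup order divides 60. Divisors: 1, 2, 3, 4, 5, 6, 10, 12, 15, 20, 30, 60.
Subgroups by order — order 1: 1; order 2: 3; order 3: 1; order 4: 1; order 5: 1; order 6: 3; order 10: 3; order 12: 1; order 15: 1; order 20: 1; order 30: 3; order 60: 1.
Total: 1 + 3 + 1 + 1 + 1 + 3 + 3 + 1 + 1 + 1 + 3 + 1 = 20.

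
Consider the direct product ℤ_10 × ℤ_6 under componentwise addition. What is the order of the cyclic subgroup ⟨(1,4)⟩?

The order of (1,4) in Z_10 × Z_6 is lcm(ord(1) in Z_10, ord(4) in Z_6).
ord(1) = 10 and ord(4) = 3, so |⟨(1,4)⟩| = lcm(10, 3) = 30.

30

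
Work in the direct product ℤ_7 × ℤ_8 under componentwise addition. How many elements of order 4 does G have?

2

An element (a,b) has order lcm(ord(a), ord(b)); count pairs with lcm equal to 4.
Enumerating gives 2 such elements.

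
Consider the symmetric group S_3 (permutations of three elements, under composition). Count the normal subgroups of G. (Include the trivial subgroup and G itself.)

3

G has 6 subgroups. Checking conjugation-invariance by order — order 1: 1/1 normal; order 2: 0/3 normal; order 3: 1/1 normal; order 6: 1/1 normal.
Total normal subgroups: 3.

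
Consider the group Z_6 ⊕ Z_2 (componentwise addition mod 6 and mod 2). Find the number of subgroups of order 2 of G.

3

|G| = 12 and 2 | 12, so subgroups of order 2 are possible by Lagrange.
The subgroups of order 2 are: {(0,0), (0,1)}; {(0,0), (3,0)}; {(0,0), (3,1)}.
So G has 3 subgroups of order 2.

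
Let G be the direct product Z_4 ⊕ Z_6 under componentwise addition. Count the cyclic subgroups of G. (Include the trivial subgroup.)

12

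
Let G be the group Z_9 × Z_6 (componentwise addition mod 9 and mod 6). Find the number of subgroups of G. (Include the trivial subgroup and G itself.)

20

|G| = 54, so by Lagrange every subgroup order divides 54. Divisors: 1, 2, 3, 6, 9, 18, 27, 54.
Subgroups by order — order 1: 1; order 2: 1; order 3: 4; order 6: 4; order 9: 4; order 18: 4; order 27: 1; order 54: 1.
Total: 1 + 1 + 4 + 4 + 4 + 4 + 1 + 1 = 20.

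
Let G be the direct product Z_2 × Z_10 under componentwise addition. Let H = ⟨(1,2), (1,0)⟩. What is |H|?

10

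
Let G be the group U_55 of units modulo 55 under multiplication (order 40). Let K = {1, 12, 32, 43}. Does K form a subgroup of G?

12 ∈ K but its inverse 23 ∉ K, so K is not a subgroup.

No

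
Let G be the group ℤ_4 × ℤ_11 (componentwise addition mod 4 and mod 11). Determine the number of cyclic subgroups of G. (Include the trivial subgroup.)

6

Group the elements of G by the cyclic subgroup they generate; each cyclic subgroup of order d accounts for φ(d) elements.
Cyclic subgroups by order — order 1: 1; order 2: 1; order 4: 1; order 11: 1; order 22: 1; order 44: 1.
Total: 6.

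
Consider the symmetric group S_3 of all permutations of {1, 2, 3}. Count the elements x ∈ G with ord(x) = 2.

The elements of order 2 are: (2 3), (1 2), (1 3).
That's 3.

3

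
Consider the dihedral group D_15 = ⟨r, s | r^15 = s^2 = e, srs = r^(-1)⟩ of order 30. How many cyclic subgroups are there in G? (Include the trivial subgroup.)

A cyclic subgroup of order d is generated by each of its φ(d) elements of order d, so the cyclic subgroups of order d number (#elements of order d)/φ(d).
Cyclic subgroups by order — order 1: 1; order 2: 15; order 3: 1; order 5: 1; order 15: 1.
Total: 19.

19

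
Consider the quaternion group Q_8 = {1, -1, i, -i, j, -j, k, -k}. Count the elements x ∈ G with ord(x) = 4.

6

The elements of order 4 are: i, -i, j, -j, k, -k.
That's 6.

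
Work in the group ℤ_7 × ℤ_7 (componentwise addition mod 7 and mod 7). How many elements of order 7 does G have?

48

An element (a,b) has order lcm(ord(a), ord(b)); count pairs with lcm equal to 7.
Enumerating gives 48 such elements.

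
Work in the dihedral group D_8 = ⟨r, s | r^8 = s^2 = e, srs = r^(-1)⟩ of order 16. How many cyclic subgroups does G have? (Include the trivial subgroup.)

Group the elements of G by the cyclic subgroup they generate; each cyclic subgroup of order d accounts for φ(d) elements.
Cyclic subgroups by order — order 1: 1; order 2: 9; order 4: 1; order 8: 1.
Total: 12.

12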